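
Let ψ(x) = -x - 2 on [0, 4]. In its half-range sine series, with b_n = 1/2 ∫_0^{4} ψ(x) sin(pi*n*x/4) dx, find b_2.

4/pi

b_2 = 1/2 ∫_0^{4} (-x - 2) sin(pi*x/2) dx.
Integrating by parts (boundary term plus one more integral), an antiderivative of (-x - 2) sin(pi*x/2) is 2*x*cos(pi*x/2)/pi - 4*sin(pi*x/2)/pi**2 + 4*cos(pi*x/2)/pi; evaluating from 0 to 4: ∫_{0}^{4} (-x - 2) sin(pi*x/2) dx = (12/pi) - (4/pi) = 8/pi.
Hence b_2 = (1/2)·(8/pi) = 4/pi.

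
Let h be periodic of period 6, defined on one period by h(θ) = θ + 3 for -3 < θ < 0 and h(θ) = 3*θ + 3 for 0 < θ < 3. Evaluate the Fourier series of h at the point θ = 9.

θ = 9 differs from θ = -3 by 2 full period(s), and the series is 6-periodic.
At θ = -3 the one-sided limits are h(-3^-) = 12 and h(-3^+) = 0.
By Dirichlet's theorem the series converges to their average, [(12) + (0)]/2 = 6.

6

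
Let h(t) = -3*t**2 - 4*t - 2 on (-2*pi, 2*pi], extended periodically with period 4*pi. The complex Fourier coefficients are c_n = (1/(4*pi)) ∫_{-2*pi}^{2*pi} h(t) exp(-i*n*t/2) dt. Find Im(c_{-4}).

2

Since h is real-valued, Im(c_{-4}) = -(1/(4*pi)) ∫_{-2*pi}^{2*pi} h(t) sin(-2*t) dt = b_{4}/2.
Integrating by parts twice (tabular method), an antiderivative of (-3*t**2 - 4*t - 2) sin(-2*t) is -3*t**2*cos(2*t)/2 + 3*t*sin(2*t)/2 - 2*t*cos(2*t) + sin(2*t) - cos(2*t)/4; evaluating from -2*pi to 2*pi: ∫_{-2*pi}^{2*pi} (-3*t**2 - 4*t - 2) sin(-2*t) dt = (-6*pi**2 - 4*pi - 1/4) - (-6*pi**2 - 1/4 + 4*pi) = -8*pi.
Hence Im(c_{-4}) = (-1/(4*pi))·(-8*pi) = 2.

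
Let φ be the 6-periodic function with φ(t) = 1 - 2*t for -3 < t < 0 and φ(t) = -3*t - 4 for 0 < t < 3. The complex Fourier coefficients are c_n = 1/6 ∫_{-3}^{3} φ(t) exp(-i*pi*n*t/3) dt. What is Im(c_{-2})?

15/(4*pi)

Since φ is real-valued, Im(c_{-2}) = -1/6 ∫_{-3}^{3} φ(t) sin(-2*pi*t/3) dt = b_{2}/2.
Split the integral at the breakpoints.
Integrating by parts (boundary term plus one more integral), an antiderivative of (1 - 2*t) sin(-2*pi*t/3) is -3*t*cos(2*pi*t/3)/pi + 9*sin(2*pi*t/3)/(2*pi**2) + 3*cos(2*pi*t/3)/(2*pi); evaluating from -3 to 0: ∫_{-3}^{0} (1 - 2*t) sin(-2*pi*t/3) dt = (3/(2*pi)) - (21/(2*pi)) = -9/pi.
Integrating by parts (boundary term plus one more integral), an antiderivative of (-3*t - 4) sin(-2*pi*t/3) is -9*t*cos(2*pi*t/3)/(2*pi) + 27*sin(2*pi*t/3)/(4*pi**2) - 6*cos(2*pi*t/3)/pi; evaluating from 0 to 3: ∫_{0}^{3} (-3*t - 4) sin(-2*pi*t/3) dt = (-39/(2*pi)) - (-6/pi) = -27/(2*pi).
So ∫_{-3}^{3} φ(t) sin(-2*pi*t/3) dt = -45/(2*pi).
Hence Im(c_{-2}) = (-1/6)·(-45/(2*pi)) = 15/(4*pi).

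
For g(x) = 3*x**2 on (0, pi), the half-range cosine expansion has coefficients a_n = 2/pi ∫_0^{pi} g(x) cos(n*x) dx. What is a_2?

3

a_2 = 2/pi ∫_0^{pi} (3*x**2) cos(2*x) dx.
Integrating by parts twice (tabular method), an antiderivative of (3*x**2) cos(2*x) is 3*x**2*sin(2*x)/2 + 3*x*cos(2*x)/2 - 3*sin(2*x)/4; evaluating from 0 to pi: ∫_{0}^{pi} (3*x**2) cos(2*x) dx = (3*pi/2) - (0) = 3*pi/2.
Hence a_2 = (2/pi)·(3*pi/2) = 3.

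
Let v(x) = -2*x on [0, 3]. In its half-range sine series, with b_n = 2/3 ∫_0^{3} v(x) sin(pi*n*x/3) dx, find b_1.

-12/pi

b_1 = 2/3 ∫_0^{3} (-2*x) sin(pi*x/3) dx.
Integrating by parts (boundary term plus one more integral), an antiderivative of (-2*x) sin(pi*x/3) is 6*x*cos(pi*x/3)/pi - 18*sin(pi*x/3)/pi**2; evaluating from 0 to 3: ∫_{0}^{3} (-2*x) sin(pi*x/3) dx = (-18/pi) - (0) = -18/pi.
Hence b_1 = (2/3)·(-18/pi) = -12/pi.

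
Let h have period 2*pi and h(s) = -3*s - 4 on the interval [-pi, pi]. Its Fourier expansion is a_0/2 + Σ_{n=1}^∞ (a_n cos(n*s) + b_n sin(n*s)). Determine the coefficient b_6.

b_6 = 1/pi ∫_{-pi}^{pi} h(s) sin(6*s) ds.
Integrating by parts (boundary term plus one more integral), an antiderivative of (-3*s - 4) sin(6*s) is s*cos(6*s)/2 - sin(6*s)/12 + 2*cos(6*s)/3; evaluating from -pi to pi: ∫_{-pi}^{pi} (-3*s - 4) sin(6*s) ds = (2/3 + pi/2) - (2/3 - pi/2) = pi.
Hence b_6 = (1/pi)·(pi) = 1.

1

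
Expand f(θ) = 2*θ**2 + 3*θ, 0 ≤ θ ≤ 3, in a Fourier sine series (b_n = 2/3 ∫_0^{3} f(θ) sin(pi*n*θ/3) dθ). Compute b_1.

b_1 = 2/3 ∫_0^{3} (2*θ**2 + 3*θ) sin(pi*θ/3) dθ.
Integrating by parts twice (tabular method), an antiderivative of (2*θ**2 + 3*θ) sin(pi*θ/3) is -6*θ**2*cos(pi*θ/3)/pi + 36*θ*sin(pi*θ/3)/pi**2 - 9*θ*cos(pi*θ/3)/pi + 27*sin(pi*θ/3)/pi**2 + 108*cos(pi*θ/3)/pi**3; evaluating from 0 to 3: ∫_{0}^{3} (2*θ**2 + 3*θ) sin(pi*θ/3) dθ = (-108/pi**3 + 81/pi) - (108/pi**3) = -216/pi**3 + 81/pi.
Hence b_1 = (2/3)·(-216/pi**3 + 81/pi) = -144/pi**3 + 54/pi.

-144/pi**3 + 54/pi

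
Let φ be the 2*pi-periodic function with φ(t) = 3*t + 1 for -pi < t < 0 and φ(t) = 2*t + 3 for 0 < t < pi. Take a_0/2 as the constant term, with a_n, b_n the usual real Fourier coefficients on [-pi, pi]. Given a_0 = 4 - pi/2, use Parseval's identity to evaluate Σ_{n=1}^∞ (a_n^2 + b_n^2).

2 + 5*pi + 101*pi**2/24

Parseval: a_0^2/2 + Σ_{n≥1} (a_n^2+b_n^2) = 1/pi ∫_{-pi}^{pi} φ(t)^2 dt = 3*pi + 10 + 13*pi**2/3.
Subtract a_0^2/2 = (8 - pi)**2/8: Σ (a_n^2+b_n^2) = 2 + 5*pi + 101*pi**2/24.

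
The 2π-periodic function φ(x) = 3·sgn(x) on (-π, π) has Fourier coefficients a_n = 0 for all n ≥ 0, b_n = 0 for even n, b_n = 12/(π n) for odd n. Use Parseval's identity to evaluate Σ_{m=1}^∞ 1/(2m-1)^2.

Parseval: Σ b_n^2 = (1/π) ∫_{-π}^{π} φ(x)^2 dx = 18.
Only odd n contribute, with b_n^2 = 144/(π^2 n^2), so Σ_{m≥1} 1/(2m-1)^2 = π^2·(18)/144 = pi**2/8.

pi**2/8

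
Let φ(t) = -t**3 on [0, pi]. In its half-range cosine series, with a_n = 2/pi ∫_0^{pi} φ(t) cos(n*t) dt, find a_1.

a_1 = 2/pi ∫_0^{pi} (-t**3) cos(t) dt.
Integrating by parts three times (tabular method), an antiderivative of (-t**3) cos(t) is -t**3*sin(t) - 3*t**2*cos(t) + 6*t*sin(t) + 6*cos(t); evaluating from 0 to pi: ∫_{0}^{pi} (-t**3) cos(t) dt = (-6 + 3*pi**2) - (6) = -12 + 3*pi**2.
Hence a_1 = (2/pi)·(-12 + 3*pi**2) = -24/pi + 6*pi.

-24/pi + 6*pi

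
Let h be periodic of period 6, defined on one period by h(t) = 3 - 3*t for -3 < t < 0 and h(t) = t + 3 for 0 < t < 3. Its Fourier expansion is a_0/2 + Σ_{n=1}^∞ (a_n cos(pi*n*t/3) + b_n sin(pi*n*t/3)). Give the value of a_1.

-24/pi**2

a_1 = 1/3 ∫_{-3}^{3} h(t) cos(pi*t/3) dt.
Split the integral at the breakpoints.
Integrating by parts (boundary term plus one more integral), an antiderivative of (3 - 3*t) cos(pi*t/3) is -9*t*sin(pi*t/3)/pi + 9*sin(pi*t/3)/pi - 27*cos(pi*t/3)/pi**2; evaluating from -3 to 0: ∫_{-3}^{0} (3 - 3*t) cos(pi*t/3) dt = (-27/pi**2) - (27/pi**2) = -54/pi**2.
Integrating by parts (boundary term plus one more integral), an antiderivative of (t + 3) cos(pi*t/3) is 3*t*sin(pi*t/3)/pi + 9*sin(pi*t/3)/pi + 9*cos(pi*t/3)/pi**2; evaluating from 0 to 3: ∫_{0}^{3} (t + 3) cos(pi*t/3) dt = (-9/pi**2) - (9/pi**2) = -18/pi**2.
Summing the pieces and multiplying by (1/3) gives a_1 = -24/pi**2.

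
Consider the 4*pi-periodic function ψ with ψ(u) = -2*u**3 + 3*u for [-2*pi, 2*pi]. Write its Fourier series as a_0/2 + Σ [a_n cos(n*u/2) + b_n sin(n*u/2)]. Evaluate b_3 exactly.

b_3 = (1/(2*pi)) ∫_{-2*pi}^{2*pi} ψ(u) sin(3*u/2) du.
ψ is odd and sin(3*u/2) is odd, so the integrand is even and b_3 = 1/pi ∫_0^{2*pi} ψ(u) sin(3*u/2) du.
Integrating by parts three times (tabular method), an antiderivative of (-2*u**3 + 3*u) sin(3*u/2) is 4*u**3*cos(3*u/2)/3 - 8*u**2*sin(3*u/2)/3 - 50*u*cos(3*u/2)/9 + 100*sin(3*u/2)/27; evaluating from 0 to 2*pi: ∫_{0}^{2*pi} (-2*u**3 + 3*u) sin(3*u/2) du = (4*pi*(25 - 24*pi**2)/9) - (0) = 4*pi*(25 - 24*pi**2)/9.
Hence b_3 = (1/pi)·(4*pi*(25 - 24*pi**2)/9) = 100/9 - 32*pi**2/3.

100/9 - 32*pi**2/3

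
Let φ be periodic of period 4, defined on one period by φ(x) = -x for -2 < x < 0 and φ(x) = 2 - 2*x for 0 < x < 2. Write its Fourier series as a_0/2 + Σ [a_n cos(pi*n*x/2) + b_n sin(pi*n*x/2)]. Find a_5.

4/(25*pi**2)

a_5 = 1/2 ∫_{-2}^{2} φ(x) cos(5*pi*x/2) dx.
Split the integral at the breakpoints.
Integrating by parts (boundary term plus one more integral), an antiderivative of (-x) cos(5*pi*x/2) is -2*x*sin(5*pi*x/2)/(5*pi) - 4*cos(5*pi*x/2)/(25*pi**2); evaluating from -2 to 0: ∫_{-2}^{0} (-x) cos(5*pi*x/2) dx = (-4/(25*pi**2)) - (4/(25*pi**2)) = -8/(25*pi**2).
Integrating by parts (boundary term plus one more integral), an antiderivative of (2 - 2*x) cos(5*pi*x/2) is -4*x*sin(5*pi*x/2)/(5*pi) + 4*sin(5*pi*x/2)/(5*pi) - 8*cos(5*pi*x/2)/(25*pi**2); evaluating from 0 to 2: ∫_{0}^{2} (2 - 2*x) cos(5*pi*x/2) dx = (8/(25*pi**2)) - (-8/(25*pi**2)) = 16/(25*pi**2).
Summing the pieces and multiplying by (1/2) gives a_5 = 4/(25*pi**2).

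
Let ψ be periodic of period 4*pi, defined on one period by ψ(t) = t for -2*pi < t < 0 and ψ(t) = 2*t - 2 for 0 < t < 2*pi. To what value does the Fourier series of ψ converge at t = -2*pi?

t = -2*pi differs from t = 2*pi by -1 full period(s), and the series is 4*pi-periodic.
At t = 2*pi the one-sided limits are ψ(2*pi^-) = -2 + 4*pi and ψ(2*pi^+) = -2*pi.
By Dirichlet's theorem the series converges to their average, [(-2 + 4*pi) + (-2*pi)]/2 = -1 + pi.

-1 + pi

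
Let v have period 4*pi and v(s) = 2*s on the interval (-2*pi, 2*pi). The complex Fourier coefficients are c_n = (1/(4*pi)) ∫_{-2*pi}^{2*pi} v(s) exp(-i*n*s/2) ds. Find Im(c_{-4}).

-1

Since v is real-valued, Im(c_{-4}) = -(1/(4*pi)) ∫_{-2*pi}^{2*pi} v(s) sin(-2*s) ds = b_{4}/2.
v is odd and sin(-2*s) is odd, so the integrand is even: ∫_{-2*pi}^{2*pi} v(s) sin(-2*s) ds = 2∫_0^{2*pi} v(s) sin(-2*s) ds.
Integrating by parts (boundary term plus one more integral), an antiderivative of (2*s) sin(-2*s) is s*cos(2*s) - sin(2*s)/2; evaluating from 0 to 2*pi: ∫_{0}^{2*pi} (2*s) sin(-2*s) ds = (2*pi) - (0) = 2*pi.
So ∫_{-2*pi}^{2*pi} v(s) sin(-2*s) ds = 4*pi.
Hence Im(c_{-4}) = (-1/(4*pi))·(4*pi) = -1.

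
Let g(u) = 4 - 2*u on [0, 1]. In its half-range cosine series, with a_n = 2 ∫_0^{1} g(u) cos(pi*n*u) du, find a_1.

a_1 = 2 ∫_0^{1} (4 - 2*u) cos(pi*u) du.
Integrating by parts (boundary term plus one more integral), an antiderivative of (4 - 2*u) cos(pi*u) is -2*u*sin(pi*u)/pi + 4*sin(pi*u)/pi - 2*cos(pi*u)/pi**2; evaluating from 0 to 1: ∫_{0}^{1} (4 - 2*u) cos(pi*u) du = (2/pi**2) - (-2/pi**2) = 4/pi**2.
Hence a_1 = 2·(4/pi**2) = 8/pi**2.

8/pi**2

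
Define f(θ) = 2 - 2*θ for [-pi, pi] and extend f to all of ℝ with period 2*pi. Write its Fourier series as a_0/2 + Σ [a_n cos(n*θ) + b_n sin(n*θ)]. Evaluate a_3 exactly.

0

a_3 = 1/pi ∫_{-pi}^{pi} f(θ) cos(3*θ) dθ.
Integrating by parts (boundary term plus one more integral), an antiderivative of (2 - 2*θ) cos(3*θ) is -2*θ*sin(3*θ)/3 + 2*sin(3*θ)/3 - 2*cos(3*θ)/9; evaluating from -pi to pi: ∫_{-pi}^{pi} (2 - 2*θ) cos(3*θ) dθ = (2/9) - (2/9) = 0.
Hence a_3 = (1/pi)·(0) = 0.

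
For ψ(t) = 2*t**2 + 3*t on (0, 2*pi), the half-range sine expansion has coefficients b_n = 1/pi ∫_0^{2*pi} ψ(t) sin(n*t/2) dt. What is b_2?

b_2 = 1/pi ∫_0^{2*pi} (2*t**2 + 3*t) sin(t) dt.
Integrating by parts twice (tabular method), an antiderivative of (2*t**2 + 3*t) sin(t) is -2*t**2*cos(t) + 4*t*sin(t) - 3*t*cos(t) + 3*sin(t) + 4*cos(t); evaluating from 0 to 2*pi: ∫_{0}^{2*pi} (2*t**2 + 3*t) sin(t) dt = (-8*pi**2 - 6*pi + 4) - (4) = -2*pi*(3 + 4*pi).
Hence b_2 = (1/pi)·(-2*pi*(3 + 4*pi)) = -8*pi - 6.

-8*pi - 6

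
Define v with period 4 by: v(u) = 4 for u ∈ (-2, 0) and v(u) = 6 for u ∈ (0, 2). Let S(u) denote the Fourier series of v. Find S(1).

6

v is continuous at u = 1 with value 6, so the series converges to 6 there.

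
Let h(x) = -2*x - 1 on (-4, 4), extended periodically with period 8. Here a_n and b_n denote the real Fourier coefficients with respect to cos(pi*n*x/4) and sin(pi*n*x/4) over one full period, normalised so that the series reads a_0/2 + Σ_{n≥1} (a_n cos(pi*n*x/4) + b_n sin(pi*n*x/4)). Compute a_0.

a_0 = 1/4 ∫_{-4}^{4} h(x) dx = 1/4 · (-8) = -2.

-2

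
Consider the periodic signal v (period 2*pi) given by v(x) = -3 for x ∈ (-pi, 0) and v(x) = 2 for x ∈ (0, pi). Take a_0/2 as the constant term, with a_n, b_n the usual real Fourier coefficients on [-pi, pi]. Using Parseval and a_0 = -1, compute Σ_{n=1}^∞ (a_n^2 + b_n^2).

Parseval: a_0^2/2 + Σ_{n≥1} (a_n^2+b_n^2) = 1/pi ∫_{-pi}^{pi} v(x)^2 dx = 13.
Subtract a_0^2/2 = 1/2: Σ (a_n^2+b_n^2) = 25/2.

25/2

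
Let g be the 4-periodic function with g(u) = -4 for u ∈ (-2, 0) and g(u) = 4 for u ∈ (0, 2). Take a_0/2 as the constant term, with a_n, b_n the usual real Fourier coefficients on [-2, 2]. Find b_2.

b_2 = 1/2 ∫_{-2}^{2} g(u) sin(pi*u) du.
g is odd and sin(pi*u) is odd, so the integrand is even and b_2 = ∫_0^{2} g(u) sin(pi*u) du.
Directly, an antiderivative of (4) sin(pi*u) is -4*cos(pi*u)/pi; evaluating from 0 to 2: ∫_{0}^{2} (4) sin(pi*u) du = (-4/pi) - (-4/pi) = 0.
Hence b_2 = 0.

0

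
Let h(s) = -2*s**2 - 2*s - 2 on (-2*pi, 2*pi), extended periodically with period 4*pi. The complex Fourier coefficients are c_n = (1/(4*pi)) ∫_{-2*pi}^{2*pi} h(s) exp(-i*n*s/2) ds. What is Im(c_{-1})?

Since h is real-valued, Im(c_{-1}) = -(1/(4*pi)) ∫_{-2*pi}^{2*pi} h(s) sin(-s/2) ds = b_{1}/2.
Integrating by parts twice (tabular method), an antiderivative of (-2*s**2 - 2*s - 2) sin(-s/2) is -4*s**2*cos(s/2) + 16*s*sin(s/2) - 4*s*cos(s/2) + 8*sin(s/2) + 28*cos(s/2); evaluating from -2*pi to 2*pi: ∫_{-2*pi}^{2*pi} (-2*s**2 - 2*s - 2) sin(-s/2) ds = (-28 + 8*pi + 16*pi**2) - (-28 - 8*pi + 16*pi**2) = 16*pi.
Hence Im(c_{-1}) = (-1/(4*pi))·(16*pi) = -4.

-4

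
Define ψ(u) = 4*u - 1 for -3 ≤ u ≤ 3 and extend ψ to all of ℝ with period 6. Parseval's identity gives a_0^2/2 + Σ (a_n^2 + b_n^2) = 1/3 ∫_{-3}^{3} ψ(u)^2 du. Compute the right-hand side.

98

1/3 ∫_{-3}^{3} ψ(u)^2 du = 1/3 · (294) = 98.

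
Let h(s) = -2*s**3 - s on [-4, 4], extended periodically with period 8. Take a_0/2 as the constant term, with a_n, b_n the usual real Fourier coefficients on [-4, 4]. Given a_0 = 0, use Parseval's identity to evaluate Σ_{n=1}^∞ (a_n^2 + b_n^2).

535648/105

Parseval: a_0^2/2 + Σ_{n≥1} (a_n^2+b_n^2) = 1/4 ∫_{-4}^{4} h(s)^2 ds = 535648/105.
Subtract a_0^2/2 = 0: Σ (a_n^2+b_n^2) = 535648/105.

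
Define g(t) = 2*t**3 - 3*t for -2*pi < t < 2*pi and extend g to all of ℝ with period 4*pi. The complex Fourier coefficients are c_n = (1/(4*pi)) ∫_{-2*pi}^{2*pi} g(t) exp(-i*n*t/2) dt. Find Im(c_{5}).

Since g is real-valued, Im(c_{5}) = -(1/(4*pi)) ∫_{-2*pi}^{2*pi} g(t) sin(5*t/2) dt = -b_{5}/2.
g is odd and sin(5*t/2) is odd, so the integrand is even: ∫_{-2*pi}^{2*pi} g(t) sin(5*t/2) dt = 2∫_0^{2*pi} g(t) sin(5*t/2) dt.
Integrating by parts three times (tabular method), an antiderivative of (2*t**3 - 3*t) sin(5*t/2) is -4*t**3*cos(5*t/2)/5 + 24*t**2*sin(5*t/2)/25 + 246*t*cos(5*t/2)/125 - 492*sin(5*t/2)/625; evaluating from 0 to 2*pi: ∫_{0}^{2*pi} (2*t**3 - 3*t) sin(5*t/2) dt = (4*pi*(-123 + 200*pi**2)/125) - (0) = 4*pi*(-123 + 200*pi**2)/125.
So ∫_{-2*pi}^{2*pi} g(t) sin(5*t/2) dt = 8*pi*(-123 + 200*pi**2)/125.
Hence Im(c_{5}) = (-1/(4*pi))·(8*pi*(-123 + 200*pi**2)/125) = 246/125 - 16*pi**2/5.

246/125 - 16*pi**2/5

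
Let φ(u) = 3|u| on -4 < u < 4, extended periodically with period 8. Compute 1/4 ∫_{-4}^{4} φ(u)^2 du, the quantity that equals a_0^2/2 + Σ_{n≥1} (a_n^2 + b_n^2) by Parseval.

96

1/4 ∫_{-4}^{4} φ(u)^2 du = 1/4 · (384) = 96.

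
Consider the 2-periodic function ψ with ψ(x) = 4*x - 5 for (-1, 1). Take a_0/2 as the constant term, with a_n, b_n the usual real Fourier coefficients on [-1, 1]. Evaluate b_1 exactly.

b_1 = ∫_{-1}^{1} ψ(x) sin(pi*x) dx.
Integrating by parts (boundary term plus one more integral), an antiderivative of (4*x - 5) sin(pi*x) is -4*x*cos(pi*x)/pi + 4*sin(pi*x)/pi**2 + 5*cos(pi*x)/pi; evaluating from -1 to 1: ∫_{-1}^{1} (4*x - 5) sin(pi*x) dx = (-1/pi) - (-9/pi) = 8/pi.
Hence b_1 = 8/pi.

8/pi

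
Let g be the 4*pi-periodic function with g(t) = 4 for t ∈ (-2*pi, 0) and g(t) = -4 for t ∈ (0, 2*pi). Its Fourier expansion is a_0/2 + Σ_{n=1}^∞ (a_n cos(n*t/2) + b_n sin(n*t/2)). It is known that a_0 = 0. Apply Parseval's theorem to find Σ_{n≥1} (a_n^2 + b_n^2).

Parseval: a_0^2/2 + Σ_{n≥1} (a_n^2+b_n^2) = (1/(2*pi)) ∫_{-2*pi}^{2*pi} g(t)^2 dt = 32.
Subtract a_0^2/2 = 0: Σ (a_n^2+b_n^2) = 32.

32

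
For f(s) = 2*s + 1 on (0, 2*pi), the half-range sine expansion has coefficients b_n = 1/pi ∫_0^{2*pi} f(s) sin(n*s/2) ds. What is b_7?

4*(1 + 2*pi)/(7*pi)

b_7 = 1/pi ∫_0^{2*pi} (2*s + 1) sin(7*s/2) ds.
Integrating by parts (boundary term plus one more integral), an antiderivative of (2*s + 1) sin(7*s/2) is -4*s*cos(7*s/2)/7 + 8*sin(7*s/2)/49 - 2*cos(7*s/2)/7; evaluating from 0 to 2*pi: ∫_{0}^{2*pi} (2*s + 1) sin(7*s/2) ds = (2/7 + 8*pi/7) - (-2/7) = 4/7 + 8*pi/7.
Hence b_7 = (1/pi)·(4/7 + 8*pi/7) = 4*(1 + 2*pi)/(7*pi).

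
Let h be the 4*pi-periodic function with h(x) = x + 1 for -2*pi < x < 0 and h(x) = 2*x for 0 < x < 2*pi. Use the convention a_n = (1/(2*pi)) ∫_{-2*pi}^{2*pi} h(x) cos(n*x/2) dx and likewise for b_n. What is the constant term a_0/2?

a_0 = (1/(2*pi)) ∫_{-2*pi}^{2*pi} h(x) dx = (1/(2*pi)) · (2*pi*(1 + pi)) = 1 + pi.
So the constant term a_0/2 = 1/2 + pi/2.

1/2 + pi/2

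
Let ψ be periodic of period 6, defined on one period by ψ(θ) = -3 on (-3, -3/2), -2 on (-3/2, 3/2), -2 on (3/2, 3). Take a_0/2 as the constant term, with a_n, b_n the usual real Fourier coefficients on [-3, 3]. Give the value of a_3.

-1/(3*pi)

a_3 = 1/3 ∫_{-3}^{3} ψ(θ) cos(pi*θ) dθ.
Split the integral at the breakpoints.
Directly, an antiderivative of (-3) cos(pi*θ) is -3*sin(pi*θ)/pi; evaluating from -3 to -3/2: ∫_{-3}^{-3/2} (-3) cos(pi*θ) dθ = (-3/pi) - (0) = -3/pi.
Directly, an antiderivative of (-2) cos(pi*θ) is -2*sin(pi*θ)/pi; evaluating from -3/2 to 3/2: ∫_{-3/2}^{3/2} (-2) cos(pi*θ) dθ = (2/pi) - (-2/pi) = 4/pi.
Directly, an antiderivative of (-2) cos(pi*θ) is -2*sin(pi*θ)/pi; evaluating from 3/2 to 3: ∫_{3/2}^{3} (-2) cos(pi*θ) dθ = (0) - (2/pi) = -2/pi.
Summing the pieces and multiplying by (1/3) gives a_3 = -1/(3*pi).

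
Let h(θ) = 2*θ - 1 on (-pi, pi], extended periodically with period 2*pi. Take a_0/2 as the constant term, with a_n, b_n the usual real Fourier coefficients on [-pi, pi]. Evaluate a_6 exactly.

a_6 = 1/pi ∫_{-pi}^{pi} h(θ) cos(6*θ) dθ.
Integrating by parts (boundary term plus one more integral), an antiderivative of (2*θ - 1) cos(6*θ) is θ*sin(6*θ)/3 - sin(6*θ)/6 + cos(6*θ)/18; evaluating from -pi to pi: ∫_{-pi}^{pi} (2*θ - 1) cos(6*θ) dθ = (1/18) - (1/18) = 0.
Hence a_6 = (1/pi)·(0) = 0.

0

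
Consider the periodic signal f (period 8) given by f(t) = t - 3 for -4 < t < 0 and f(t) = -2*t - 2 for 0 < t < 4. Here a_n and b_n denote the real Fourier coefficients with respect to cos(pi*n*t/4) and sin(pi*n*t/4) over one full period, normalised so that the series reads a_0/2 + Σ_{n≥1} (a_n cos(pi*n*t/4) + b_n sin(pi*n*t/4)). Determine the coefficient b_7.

b_7 = 1/4 ∫_{-4}^{4} f(t) sin(7*pi*t/4) dt.
Split the integral at the breakpoints.
Integrating by parts (boundary term plus one more integral), an antiderivative of (t - 3) sin(7*pi*t/4) is -4*t*cos(7*pi*t/4)/(7*pi) + 16*sin(7*pi*t/4)/(49*pi**2) + 12*cos(7*pi*t/4)/(7*pi); evaluating from -4 to 0: ∫_{-4}^{0} (t - 3) sin(7*pi*t/4) dt = (12/(7*pi)) - (-4/pi) = 40/(7*pi).
Integrating by parts (boundary term plus one more integral), an antiderivative of (-2*t - 2) sin(7*pi*t/4) is 8*t*cos(7*pi*t/4)/(7*pi) - 32*sin(7*pi*t/4)/(49*pi**2) + 8*cos(7*pi*t/4)/(7*pi); evaluating from 0 to 4: ∫_{0}^{4} (-2*t - 2) sin(7*pi*t/4) dt = (-40/(7*pi)) - (8/(7*pi)) = -48/(7*pi).
Summing the pieces and multiplying by (1/4) gives b_7 = -2/(7*pi).

-2/(7*pi)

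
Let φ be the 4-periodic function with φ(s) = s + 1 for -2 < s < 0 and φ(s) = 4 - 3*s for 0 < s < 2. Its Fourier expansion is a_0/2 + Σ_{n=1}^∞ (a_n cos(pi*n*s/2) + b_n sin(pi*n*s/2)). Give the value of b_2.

2/pi

b_2 = 1/2 ∫_{-2}^{2} φ(s) sin(pi*s) ds.
Split the integral at the breakpoints.
Integrating by parts (boundary term plus one more integral), an antiderivative of (s + 1) sin(pi*s) is -s*cos(pi*s)/pi + sin(pi*s)/pi**2 - cos(pi*s)/pi; evaluating from -2 to 0: ∫_{-2}^{0} (s + 1) sin(pi*s) ds = (-1/pi) - (1/pi) = -2/pi.
Integrating by parts (boundary term plus one more integral), an antiderivative of (4 - 3*s) sin(pi*s) is 3*s*cos(pi*s)/pi - 3*sin(pi*s)/pi**2 - 4*cos(pi*s)/pi; evaluating from 0 to 2: ∫_{0}^{2} (4 - 3*s) sin(pi*s) ds = (2/pi) - (-4/pi) = 6/pi.
Summing the pieces and multiplying by (1/2) gives b_2 = 2/pi.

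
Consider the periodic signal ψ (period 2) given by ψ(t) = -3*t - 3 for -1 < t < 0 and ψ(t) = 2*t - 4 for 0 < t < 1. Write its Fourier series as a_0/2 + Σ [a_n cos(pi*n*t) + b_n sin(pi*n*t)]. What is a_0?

-9/2

a_0 = ∫_{-1}^{1} ψ(t) dt = -9/2.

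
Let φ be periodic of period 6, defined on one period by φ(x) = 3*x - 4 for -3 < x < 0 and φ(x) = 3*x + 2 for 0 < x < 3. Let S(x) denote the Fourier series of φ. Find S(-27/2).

x = -27/2 differs from x = -3/2 by -2 full period(s), and the series is 6-periodic.
φ is continuous at x = -3/2 with value -17/2, so the series converges to -17/2 there.

-17/2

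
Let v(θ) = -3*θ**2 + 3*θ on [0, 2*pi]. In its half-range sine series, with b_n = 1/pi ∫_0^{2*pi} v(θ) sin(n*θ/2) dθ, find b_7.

b_7 = 1/pi ∫_0^{2*pi} (-3*θ**2 + 3*θ) sin(7*θ/2) dθ.
Integrating by parts twice (tabular method), an antiderivative of (-3*θ**2 + 3*θ) sin(7*θ/2) is 6*θ**2*cos(7*θ/2)/7 - 24*θ*sin(7*θ/2)/49 - 6*θ*cos(7*θ/2)/7 + 12*sin(7*θ/2)/49 - 48*cos(7*θ/2)/343; evaluating from 0 to 2*pi: ∫_{0}^{2*pi} (-3*θ**2 + 3*θ) sin(7*θ/2) dθ = (-24*pi**2/7 + 48/343 + 12*pi/7) - (-48/343) = -24*pi**2/7 + 96/343 + 12*pi/7.
Hence b_7 = (1/pi)·(-24*pi**2/7 + 96/343 + 12*pi/7) = 12*(-98*pi**2 + 8 + 49*pi)/(343*pi).

12*(-98*pi**2 + 8 + 49*pi)/(343*pi)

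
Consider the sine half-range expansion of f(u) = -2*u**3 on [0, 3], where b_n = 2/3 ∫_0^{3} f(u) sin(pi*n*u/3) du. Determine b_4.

b_4 = 2/3 ∫_0^{3} (-2*u**3) sin(4*pi*u/3) du.
Integrating by parts three times (tabular method), an antiderivative of (-2*u**3) sin(4*pi*u/3) is 3*u**3*cos(4*pi*u/3)/(2*pi) - 27*u**2*sin(4*pi*u/3)/(8*pi**2) - 81*u*cos(4*pi*u/3)/(16*pi**3) + 243*sin(4*pi*u/3)/(64*pi**4); evaluating from 0 to 3: ∫_{0}^{3} (-2*u**3) sin(4*pi*u/3) du = (81*(-3 + 8*pi**2)/(16*pi**3)) - (0) = 81*(-3 + 8*pi**2)/(16*pi**3).
Hence b_4 = (2/3)·(81*(-3 + 8*pi**2)/(16*pi**3)) = -81/(8*pi**3) + 27/pi.

-81/(8*pi**3) + 27/pi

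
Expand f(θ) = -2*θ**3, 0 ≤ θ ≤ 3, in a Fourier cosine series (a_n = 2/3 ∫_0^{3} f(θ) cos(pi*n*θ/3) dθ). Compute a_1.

a_1 = 2/3 ∫_0^{3} (-2*θ**3) cos(pi*θ/3) dθ.
Integrating by parts three times (tabular method), an antiderivative of (-2*θ**3) cos(pi*θ/3) is -6*θ**3*sin(pi*θ/3)/pi - 54*θ**2*cos(pi*θ/3)/pi**2 + 324*θ*sin(pi*θ/3)/pi**3 + 972*cos(pi*θ/3)/pi**4; evaluating from 0 to 3: ∫_{0}^{3} (-2*θ**3) cos(pi*θ/3) dθ = (486*(-2 + pi**2)/pi**4) - (972/pi**4) = 486*(-4 + pi**2)/pi**4.
Hence a_1 = (2/3)·(486*(-4 + pi**2)/pi**4) = 324*(-4 + pi**2)/pi**4.

324*(-4 + pi**2)/pi**4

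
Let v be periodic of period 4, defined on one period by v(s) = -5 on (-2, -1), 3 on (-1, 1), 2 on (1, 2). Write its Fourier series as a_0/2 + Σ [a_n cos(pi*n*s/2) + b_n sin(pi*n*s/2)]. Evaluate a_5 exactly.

9/(5*pi)

a_5 = 1/2 ∫_{-2}^{2} v(s) cos(5*pi*s/2) ds.
Split the integral at the breakpoints.
Directly, an antiderivative of (-5) cos(5*pi*s/2) is -2*sin(5*pi*s/2)/pi; evaluating from -2 to -1: ∫_{-2}^{-1} (-5) cos(5*pi*s/2) ds = (2/pi) - (0) = 2/pi.
Directly, an antiderivative of (3) cos(5*pi*s/2) is 6*sin(5*pi*s/2)/(5*pi); evaluating from -1 to 1: ∫_{-1}^{1} (3) cos(5*pi*s/2) ds = (6/(5*pi)) - (-6/(5*pi)) = 12/(5*pi).
Directly, an antiderivative of (2) cos(5*pi*s/2) is 4*sin(5*pi*s/2)/(5*pi); evaluating from 1 to 2: ∫_{1}^{2} (2) cos(5*pi*s/2) ds = (0) - (4/(5*pi)) = -4/(5*pi).
Summing the pieces and multiplying by (1/2) gives a_5 = 9/(5*pi).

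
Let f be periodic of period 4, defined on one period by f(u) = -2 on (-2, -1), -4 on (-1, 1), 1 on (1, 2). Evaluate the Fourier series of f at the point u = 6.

-1/2

u = 6 differs from u = 2 by 1 full period(s), and the series is 4-periodic.
At u = 2 the one-sided limits are f(2^-) = 1 and f(2^+) = -2.
By Dirichlet's theorem the series converges to their average, [(1) + (-2)]/2 = -1/2.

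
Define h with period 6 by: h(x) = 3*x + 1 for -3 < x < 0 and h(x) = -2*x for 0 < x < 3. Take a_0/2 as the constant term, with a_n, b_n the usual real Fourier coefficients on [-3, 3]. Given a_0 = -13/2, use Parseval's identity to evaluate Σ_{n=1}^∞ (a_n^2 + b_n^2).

79/8

Parseval: a_0^2/2 + Σ_{n≥1} (a_n^2+b_n^2) = 1/3 ∫_{-3}^{3} h(x)^2 dx = 31.
Subtract a_0^2/2 = 169/8: Σ (a_n^2+b_n^2) = 79/8.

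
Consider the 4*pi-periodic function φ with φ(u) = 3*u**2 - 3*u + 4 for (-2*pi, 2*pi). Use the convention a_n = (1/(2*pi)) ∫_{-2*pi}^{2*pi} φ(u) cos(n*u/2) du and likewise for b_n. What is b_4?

3

b_4 = (1/(2*pi)) ∫_{-2*pi}^{2*pi} φ(u) sin(2*u) du.
Integrating by parts twice (tabular method), an antiderivative of (3*u**2 - 3*u + 4) sin(2*u) is -3*u**2*cos(2*u)/2 + 3*u*sin(2*u)/2 + 3*u*cos(2*u)/2 - 3*sin(2*u)/4 - 5*cos(2*u)/4; evaluating from -2*pi to 2*pi: ∫_{-2*pi}^{2*pi} (3*u**2 - 3*u + 4) sin(2*u) du = (-6*pi**2 - 5/4 + 3*pi) - (-6*pi**2 - 3*pi - 5/4) = 6*pi.
Hence b_4 = (1/(2*pi))·(6*pi) = 3.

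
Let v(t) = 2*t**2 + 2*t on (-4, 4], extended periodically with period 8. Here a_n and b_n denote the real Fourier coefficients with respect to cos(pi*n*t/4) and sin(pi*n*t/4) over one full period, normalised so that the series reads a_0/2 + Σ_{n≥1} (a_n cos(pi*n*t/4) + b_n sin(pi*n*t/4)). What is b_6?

b_6 = 1/4 ∫_{-4}^{4} v(t) sin(3*pi*t/2) dt.
Integrating by parts twice (tabular method), an antiderivative of (2*t**2 + 2*t) sin(3*pi*t/2) is -4*t**2*cos(3*pi*t/2)/(3*pi) + 16*t*sin(3*pi*t/2)/(9*pi**2) - 4*t*cos(3*pi*t/2)/(3*pi) + 8*sin(3*pi*t/2)/(9*pi**2) + 32*cos(3*pi*t/2)/(27*pi**3); evaluating from -4 to 4: ∫_{-4}^{4} (2*t**2 + 2*t) sin(3*pi*t/2) dt = (16*(2 - 45*pi**2)/(27*pi**3)) - (-16/pi + 32/(27*pi**3)) = -32/(3*pi).
Hence b_6 = (1/4)·(-32/(3*pi)) = -8/(3*pi).

-8/(3*pi)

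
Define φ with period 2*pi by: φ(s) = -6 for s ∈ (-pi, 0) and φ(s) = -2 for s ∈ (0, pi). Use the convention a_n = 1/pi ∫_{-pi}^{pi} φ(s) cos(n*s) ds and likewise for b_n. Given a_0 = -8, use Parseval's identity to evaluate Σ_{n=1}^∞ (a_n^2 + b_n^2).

8

Parseval: a_0^2/2 + Σ_{n≥1} (a_n^2+b_n^2) = 1/pi ∫_{-pi}^{pi} φ(s)^2 ds = 40.
Subtract a_0^2/2 = 32: Σ (a_n^2+b_n^2) = 8.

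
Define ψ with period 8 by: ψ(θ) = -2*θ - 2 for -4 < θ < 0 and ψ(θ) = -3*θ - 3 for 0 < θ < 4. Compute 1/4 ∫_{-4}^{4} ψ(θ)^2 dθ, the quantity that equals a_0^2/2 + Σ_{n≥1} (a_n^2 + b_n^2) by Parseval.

1/4 ∫_{-4}^{4} ψ(θ)^2 dθ = 1/4 · (1228/3) = 307/3.

307/3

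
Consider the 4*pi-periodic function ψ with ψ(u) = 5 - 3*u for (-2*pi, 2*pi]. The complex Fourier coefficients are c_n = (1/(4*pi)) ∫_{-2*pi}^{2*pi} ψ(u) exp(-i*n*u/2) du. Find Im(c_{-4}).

3/2

Since ψ is real-valued, Im(c_{-4}) = -(1/(4*pi)) ∫_{-2*pi}^{2*pi} ψ(u) sin(-2*u) du = b_{4}/2.
Integrating by parts (boundary term plus one more integral), an antiderivative of (5 - 3*u) sin(-2*u) is -3*u*cos(2*u)/2 + 3*sin(2*u)/4 + 5*cos(2*u)/2; evaluating from -2*pi to 2*pi: ∫_{-2*pi}^{2*pi} (5 - 3*u) sin(-2*u) du = (5/2 - 3*pi) - (5/2 + 3*pi) = -6*pi.
Hence Im(c_{-4}) = (-1/(4*pi))·(-6*pi) = 3/2.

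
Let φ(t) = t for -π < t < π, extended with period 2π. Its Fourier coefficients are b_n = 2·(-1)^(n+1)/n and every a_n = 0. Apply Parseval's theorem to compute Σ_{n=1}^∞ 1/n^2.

Parseval: Σ b_n^2 = (1/π) ∫_{-π}^{π} φ(t)^2 dt = 2*pi**2/3.
Σ b_n^2 = Σ 4/n^2, so Σ 1/n^2 = (2*pi**2/3)/4 = pi**2/6.

pi**2/6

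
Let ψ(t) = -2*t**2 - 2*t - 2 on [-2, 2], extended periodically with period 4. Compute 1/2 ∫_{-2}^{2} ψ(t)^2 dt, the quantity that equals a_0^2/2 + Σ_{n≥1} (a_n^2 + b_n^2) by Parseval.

328/5

1/2 ∫_{-2}^{2} ψ(t)^2 dt = 1/2 · (656/5) = 328/5.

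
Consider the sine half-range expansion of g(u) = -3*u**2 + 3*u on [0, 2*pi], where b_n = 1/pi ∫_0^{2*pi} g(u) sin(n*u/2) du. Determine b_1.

-24*pi + 12 + 96/pi

b_1 = 1/pi ∫_0^{2*pi} (-3*u**2 + 3*u) sin(u/2) du.
Integrating by parts twice (tabular method), an antiderivative of (-3*u**2 + 3*u) sin(u/2) is 6*u**2*cos(u/2) - 24*u*sin(u/2) - 6*u*cos(u/2) + 12*sin(u/2) - 48*cos(u/2); evaluating from 0 to 2*pi: ∫_{0}^{2*pi} (-3*u**2 + 3*u) sin(u/2) du = (-24*pi**2 + 12*pi + 48) - (-48) = -24*pi**2 + 12*pi + 96.
Hence b_1 = (1/pi)·(-24*pi**2 + 12*pi + 96) = -24*pi + 12 + 96/pi.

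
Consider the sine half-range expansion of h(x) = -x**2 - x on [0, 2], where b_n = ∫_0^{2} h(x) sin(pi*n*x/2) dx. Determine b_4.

b_4 = ∫_0^{2} (-x**2 - x) sin(2*pi*x) dx.
Integrating by parts twice (tabular method), an antiderivative of (-x**2 - x) sin(2*pi*x) is x**2*cos(2*pi*x)/(2*pi) - x*sin(2*pi*x)/(2*pi**2) + x*cos(2*pi*x)/(2*pi) - sin(2*pi*x)/(4*pi**2) - cos(2*pi*x)/(4*pi**3); evaluating from 0 to 2: ∫_{0}^{2} (-x**2 - x) sin(2*pi*x) dx = (-1/(4*pi**3) + 3/pi) - (-1/(4*pi**3)) = 3/pi.
Hence b_4 = 3/pi.

3/pi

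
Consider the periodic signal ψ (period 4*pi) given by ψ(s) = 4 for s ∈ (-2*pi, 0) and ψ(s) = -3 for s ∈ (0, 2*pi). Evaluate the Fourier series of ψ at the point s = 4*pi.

s = 4*pi differs from s = 0 by 1 full period(s), and the series is 4*pi-periodic.
At s = 0 the one-sided limits are ψ(0^-) = 4 and ψ(0^+) = -3.
By Dirichlet's theorem the series converges to their average, [(4) + (-3)]/2 = 1/2.

1/2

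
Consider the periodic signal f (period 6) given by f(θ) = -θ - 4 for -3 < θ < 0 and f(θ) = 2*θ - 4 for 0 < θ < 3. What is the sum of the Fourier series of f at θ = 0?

-4

f is continuous at θ = 0 with value -4, so the series converges to -4 there.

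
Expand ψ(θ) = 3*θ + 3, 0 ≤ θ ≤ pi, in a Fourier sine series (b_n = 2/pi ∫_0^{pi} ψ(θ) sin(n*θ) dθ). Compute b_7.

b_7 = 2/pi ∫_0^{pi} (3*θ + 3) sin(7*θ) dθ.
Integrating by parts (boundary term plus one more integral), an antiderivative of (3*θ + 3) sin(7*θ) is -3*θ*cos(7*θ)/7 + 3*sin(7*θ)/49 - 3*cos(7*θ)/7; evaluating from 0 to pi: ∫_{0}^{pi} (3*θ + 3) sin(7*θ) dθ = (3/7 + 3*pi/7) - (-3/7) = 6/7 + 3*pi/7.
Hence b_7 = (2/pi)·(6/7 + 3*pi/7) = 6*(2 + pi)/(7*pi).

6*(2 + pi)/(7*pi)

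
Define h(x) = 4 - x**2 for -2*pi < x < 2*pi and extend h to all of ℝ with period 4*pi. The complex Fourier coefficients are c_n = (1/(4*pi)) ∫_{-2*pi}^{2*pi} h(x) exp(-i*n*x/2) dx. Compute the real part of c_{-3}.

Since h is real-valued, Re(c_{-3}) = (1/(4*pi)) ∫_{-2*pi}^{2*pi} h(x) cos(-3*x/2) dx = a_{3}/2.
h is even and cos(-3*x/2) is even, so the integrand is even: ∫_{-2*pi}^{2*pi} h(x) cos(-3*x/2) dx = 2∫_0^{2*pi} h(x) cos(-3*x/2) dx.
Integrating by parts twice (tabular method), an antiderivative of (4 - x**2) cos(-3*x/2) is -2*x**2*sin(3*x/2)/3 - 8*x*cos(3*x/2)/9 + 88*sin(3*x/2)/27; evaluating from 0 to 2*pi: ∫_{0}^{2*pi} (4 - x**2) cos(-3*x/2) dx = (16*pi/9) - (0) = 16*pi/9.
So ∫_{-2*pi}^{2*pi} h(x) cos(-3*x/2) dx = 32*pi/9.
Hence Re(c_{-3}) = (1/(4*pi))·(32*pi/9) = 8/9.

8/9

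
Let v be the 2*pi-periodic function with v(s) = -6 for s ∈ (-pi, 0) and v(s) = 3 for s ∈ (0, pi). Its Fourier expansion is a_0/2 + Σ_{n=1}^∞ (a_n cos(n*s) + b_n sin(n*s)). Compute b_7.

b_7 = 1/pi ∫_{-pi}^{pi} v(s) sin(7*s) ds.
Split the integral at the breakpoints.
Directly, an antiderivative of (-6) sin(7*s) is 6*cos(7*s)/7; evaluating from -pi to 0: ∫_{-pi}^{0} (-6) sin(7*s) ds = (6/7) - (-6/7) = 12/7.
Directly, an antiderivative of (3) sin(7*s) is -3*cos(7*s)/7; evaluating from 0 to pi: ∫_{0}^{pi} (3) sin(7*s) ds = (3/7) - (-3/7) = 6/7.
Summing the pieces and multiplying by (1/pi) gives b_7 = 18/(7*pi).

18/(7*pi)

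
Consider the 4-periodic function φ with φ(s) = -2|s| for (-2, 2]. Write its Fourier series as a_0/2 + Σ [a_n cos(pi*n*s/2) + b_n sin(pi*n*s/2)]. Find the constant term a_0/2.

a_0 = 1/2 ∫_{-2}^{2} φ(s) ds = 1/2 · (-8) = -4.
So the constant term a_0/2 = -2.

-2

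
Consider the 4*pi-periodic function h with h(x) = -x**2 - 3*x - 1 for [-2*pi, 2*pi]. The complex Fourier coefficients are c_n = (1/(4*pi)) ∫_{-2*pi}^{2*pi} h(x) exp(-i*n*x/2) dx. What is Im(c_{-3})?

Since h is real-valued, Im(c_{-3}) = -(1/(4*pi)) ∫_{-2*pi}^{2*pi} h(x) sin(-3*x/2) dx = b_{3}/2.
Integrating by parts twice (tabular method), an antiderivative of (-x**2 - 3*x - 1) sin(-3*x/2) is -2*x**2*cos(3*x/2)/3 + 8*x*sin(3*x/2)/9 - 2*x*cos(3*x/2) + 4*sin(3*x/2)/3 - 2*cos(3*x/2)/27; evaluating from -2*pi to 2*pi: ∫_{-2*pi}^{2*pi} (-x**2 - 3*x - 1) sin(-3*x/2) dx = (2/27 + 4*pi + 8*pi**2/3) - (-4*pi + 2/27 + 8*pi**2/3) = 8*pi.
Hence Im(c_{-3}) = (-1/(4*pi))·(8*pi) = -2.

-2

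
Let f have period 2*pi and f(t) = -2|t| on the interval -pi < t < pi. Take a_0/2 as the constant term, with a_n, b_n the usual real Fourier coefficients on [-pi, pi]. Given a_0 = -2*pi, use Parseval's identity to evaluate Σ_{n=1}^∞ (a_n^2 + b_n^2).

Parseval: a_0^2/2 + Σ_{n≥1} (a_n^2+b_n^2) = 1/pi ∫_{-pi}^{pi} f(t)^2 dt = 8*pi**2/3.
Subtract a_0^2/2 = 2*pi**2: Σ (a_n^2+b_n^2) = 2*pi**2/3.

2*pi**2/3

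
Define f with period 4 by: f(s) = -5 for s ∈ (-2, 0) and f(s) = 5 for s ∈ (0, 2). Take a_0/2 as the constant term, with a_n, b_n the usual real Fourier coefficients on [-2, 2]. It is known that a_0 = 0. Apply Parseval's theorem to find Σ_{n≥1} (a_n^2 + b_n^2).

50

Parseval: a_0^2/2 + Σ_{n≥1} (a_n^2+b_n^2) = 1/2 ∫_{-2}^{2} f(s)^2 ds = 50.
Subtract a_0^2/2 = 0: Σ (a_n^2+b_n^2) = 50.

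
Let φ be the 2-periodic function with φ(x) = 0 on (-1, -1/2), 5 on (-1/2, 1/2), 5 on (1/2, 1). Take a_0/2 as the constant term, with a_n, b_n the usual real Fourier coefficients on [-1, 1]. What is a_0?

15/2

a_0 = ∫_{-1}^{1} φ(x) dx = 15/2.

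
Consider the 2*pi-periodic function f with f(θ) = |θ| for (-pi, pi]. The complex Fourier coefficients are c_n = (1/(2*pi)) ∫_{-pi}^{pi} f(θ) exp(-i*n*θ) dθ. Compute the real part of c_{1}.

Since f is real-valued, Re(c_{1}) = (1/(2*pi)) ∫_{-pi}^{pi} f(θ) cos(θ) dθ = a_{1}/2.
f is even and cos(θ) is even, so the integrand is even: ∫_{-pi}^{pi} f(θ) cos(θ) dθ = 2∫_0^{pi} f(θ) cos(θ) dθ.
Integrating by parts (boundary term plus one more integral), an antiderivative of (θ) cos(θ) is θ*sin(θ) + cos(θ); evaluating from 0 to pi: ∫_{0}^{pi} (θ) cos(θ) dθ = (-1) - (1) = -2.
So ∫_{-pi}^{pi} f(θ) cos(θ) dθ = -4.
Hence Re(c_{1}) = (1/(2*pi))·(-4) = -2/pi.

-2/pi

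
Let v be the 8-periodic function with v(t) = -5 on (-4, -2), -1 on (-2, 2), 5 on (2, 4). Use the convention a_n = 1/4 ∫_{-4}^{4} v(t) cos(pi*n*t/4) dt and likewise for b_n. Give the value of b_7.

10/(7*pi)

b_7 = 1/4 ∫_{-4}^{4} v(t) sin(7*pi*t/4) dt.
Split the integral at the breakpoints.
Directly, an antiderivative of (-5) sin(7*pi*t/4) is 20*cos(7*pi*t/4)/(7*pi); evaluating from -4 to -2: ∫_{-4}^{-2} (-5) sin(7*pi*t/4) dt = (0) - (-20/(7*pi)) = 20/(7*pi).
Directly, an antiderivative of (-1) sin(7*pi*t/4) is 4*cos(7*pi*t/4)/(7*pi); evaluating from -2 to 2: ∫_{-2}^{2} (-1) sin(7*pi*t/4) dt = (0) - (0) = 0.
Directly, an antiderivative of (5) sin(7*pi*t/4) is -20*cos(7*pi*t/4)/(7*pi); evaluating from 2 to 4: ∫_{2}^{4} (5) sin(7*pi*t/4) dt = (20/(7*pi)) - (0) = 20/(7*pi).
Summing the pieces and multiplying by (1/4) gives b_7 = 10/(7*pi).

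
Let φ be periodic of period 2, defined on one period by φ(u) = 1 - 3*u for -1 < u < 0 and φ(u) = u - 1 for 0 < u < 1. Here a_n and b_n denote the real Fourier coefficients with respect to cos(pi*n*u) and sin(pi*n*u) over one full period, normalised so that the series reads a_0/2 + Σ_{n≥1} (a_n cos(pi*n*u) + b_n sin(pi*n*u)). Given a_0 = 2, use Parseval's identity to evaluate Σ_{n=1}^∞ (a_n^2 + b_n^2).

Parseval: a_0^2/2 + Σ_{n≥1} (a_n^2+b_n^2) = ∫_{-1}^{1} φ(u)^2 du = 22/3.
Subtract a_0^2/2 = 2: Σ (a_n^2+b_n^2) = 16/3.

16/3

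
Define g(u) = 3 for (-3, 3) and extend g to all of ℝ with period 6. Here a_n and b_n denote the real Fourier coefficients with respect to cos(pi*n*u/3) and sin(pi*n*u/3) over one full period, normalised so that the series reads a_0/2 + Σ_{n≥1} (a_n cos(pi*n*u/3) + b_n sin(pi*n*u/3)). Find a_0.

a_0 = 1/3 ∫_{-3}^{3} g(u) du = 1/3 · (18) = 6.

6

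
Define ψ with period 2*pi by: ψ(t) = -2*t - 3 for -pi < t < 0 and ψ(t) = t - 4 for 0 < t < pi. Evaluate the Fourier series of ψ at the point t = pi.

-7/2 + 3*pi/2

t = pi differs from t = -pi by 1 full period(s), and the series is 2*pi-periodic.
At t = -pi the one-sided limits are ψ(-pi^-) = -4 + pi and ψ(-pi^+) = -3 + 2*pi.
By Dirichlet's theorem the series converges to their average, [(-4 + pi) + (-3 + 2*pi)]/2 = -7/2 + 3*pi/2.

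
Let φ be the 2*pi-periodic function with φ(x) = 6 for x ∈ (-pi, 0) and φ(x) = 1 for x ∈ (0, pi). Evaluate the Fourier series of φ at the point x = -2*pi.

x = -2*pi differs from x = 0 by -1 full period(s), and the series is 2*pi-periodic.
At x = 0 the one-sided limits are φ(0^-) = 6 and φ(0^+) = 1.
By Dirichlet's theorem the series converges to their average, [(6) + (1)]/2 = 7/2.

7/2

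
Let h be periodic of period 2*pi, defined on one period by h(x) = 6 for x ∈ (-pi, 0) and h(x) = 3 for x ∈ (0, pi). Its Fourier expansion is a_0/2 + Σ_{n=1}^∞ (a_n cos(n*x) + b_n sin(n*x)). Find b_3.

-2/pi

b_3 = 1/pi ∫_{-pi}^{pi} h(x) sin(3*x) dx.
Split the integral at the breakpoints.
Directly, an antiderivative of (6) sin(3*x) is -2*cos(3*x); evaluating from -pi to 0: ∫_{-pi}^{0} (6) sin(3*x) dx = (-2) - (2) = -4.
Directly, an antiderivative of (3) sin(3*x) is -cos(3*x); evaluating from 0 to pi: ∫_{0}^{pi} (3) sin(3*x) dx = (1) - (-1) = 2.
Summing the pieces and multiplying by (1/pi) gives b_3 = -2/pi.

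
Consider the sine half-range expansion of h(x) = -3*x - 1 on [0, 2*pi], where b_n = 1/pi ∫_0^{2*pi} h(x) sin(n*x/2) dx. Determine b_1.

b_1 = 1/pi ∫_0^{2*pi} (-3*x - 1) sin(x/2) dx.
Integrating by parts (boundary term plus one more integral), an antiderivative of (-3*x - 1) sin(x/2) is 6*x*cos(x/2) - 12*sin(x/2) + 2*cos(x/2); evaluating from 0 to 2*pi: ∫_{0}^{2*pi} (-3*x - 1) sin(x/2) dx = (-12*pi - 2) - (2) = -12*pi - 4.
Hence b_1 = (1/pi)·(-12*pi - 4) = -12 - 4/pi.

-12 - 4/pi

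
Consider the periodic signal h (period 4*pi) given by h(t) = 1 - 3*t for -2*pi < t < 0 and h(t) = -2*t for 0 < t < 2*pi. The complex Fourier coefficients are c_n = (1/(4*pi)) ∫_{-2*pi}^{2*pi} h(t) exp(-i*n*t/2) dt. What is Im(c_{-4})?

5/4

Since h is real-valued, Im(c_{-4}) = -(1/(4*pi)) ∫_{-2*pi}^{2*pi} h(t) sin(-2*t) dt = b_{4}/2.
Split the integral at the breakpoints.
Integrating by parts (boundary term plus one more integral), an antiderivative of (1 - 3*t) sin(-2*t) is -3*t*cos(2*t)/2 + 3*sin(2*t)/4 + cos(2*t)/2; evaluating from -2*pi to 0: ∫_{-2*pi}^{0} (1 - 3*t) sin(-2*t) dt = (1/2) - (1/2 + 3*pi) = -3*pi.
Integrating by parts (boundary term plus one more integral), an antiderivative of (-2*t) sin(-2*t) is -t*cos(2*t) + sin(2*t)/2; evaluating from 0 to 2*pi: ∫_{0}^{2*pi} (-2*t) sin(-2*t) dt = (-2*pi) - (0) = -2*pi.
So ∫_{-2*pi}^{2*pi} h(t) sin(-2*t) dt = -5*pi.
Hence Im(c_{-4}) = (-1/(4*pi))·(-5*pi) = 5/4.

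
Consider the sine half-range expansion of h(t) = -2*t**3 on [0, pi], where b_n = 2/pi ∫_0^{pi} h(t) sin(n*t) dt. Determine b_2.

-3 + 2*pi**2

b_2 = 2/pi ∫_0^{pi} (-2*t**3) sin(2*t) dt.
Integrating by parts three times (tabular method), an antiderivative of (-2*t**3) sin(2*t) is t**3*cos(2*t) - 3*t**2*sin(2*t)/2 - 3*t*cos(2*t)/2 + 3*sin(2*t)/4; evaluating from 0 to pi: ∫_{0}^{pi} (-2*t**3) sin(2*t) dt = (pi*(-3/2 + pi**2)) - (0) = pi*(-3/2 + pi**2).
Hence b_2 = (2/pi)·(pi*(-3/2 + pi**2)) = -3 + 2*pi**2.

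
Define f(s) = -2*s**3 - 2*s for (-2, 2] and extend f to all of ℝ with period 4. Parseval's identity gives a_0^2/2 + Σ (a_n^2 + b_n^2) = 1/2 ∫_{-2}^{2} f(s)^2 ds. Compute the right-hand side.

1/2 ∫_{-2}^{2} f(s)^2 ds = 1/2 · (28352/105) = 14176/105.

14176/105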